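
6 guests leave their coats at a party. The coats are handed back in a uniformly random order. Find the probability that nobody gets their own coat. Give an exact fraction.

53/144

This is the derangement probability: permutations of 6 with no fixed point.
D(6) = 6! · (1 − 1/1! + 1/2! − ··· + (−1)^6/6!) = 265.
P = 265/720 = 53/144.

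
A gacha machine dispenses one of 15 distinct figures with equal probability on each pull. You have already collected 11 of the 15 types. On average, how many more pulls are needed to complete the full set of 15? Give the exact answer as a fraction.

125/4

Starting from 11 distinct types, each trial gives a new one with probability (15−i)/15 when i types are held, so the wait for the next new type is 15/(15−i).
E = 15/4 + 15/3 + 15/2 + 15/1 = 125/4.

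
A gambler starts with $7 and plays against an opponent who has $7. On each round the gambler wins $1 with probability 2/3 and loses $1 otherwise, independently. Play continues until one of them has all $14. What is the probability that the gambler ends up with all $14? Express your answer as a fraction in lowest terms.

128/129

Let r = q/p = (1/3)/(2/3) = 1/2. The recurrence P(i) = p·P(i+1) + q·P(i−1) with P(0)=0, P(14)=1 gives P(i) = (1 − r^i)/(1 − r^14).
P(7) = (1 − (1/2)^7) / (1 − (1/2)^14) = 128/129.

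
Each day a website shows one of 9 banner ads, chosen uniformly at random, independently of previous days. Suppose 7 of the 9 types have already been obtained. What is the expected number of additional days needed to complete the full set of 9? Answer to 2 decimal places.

Starting from 7 distinct types, each trial gives a new one with probability (9−i)/9 when i types are held, so the wait for the next new type is 9/(9−i).
E = 9/2 + 9/1 = 27/2 ≈ 13.50.

13.50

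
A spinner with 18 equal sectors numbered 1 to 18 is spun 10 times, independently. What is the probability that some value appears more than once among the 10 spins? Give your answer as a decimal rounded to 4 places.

P(all 10 different) = 18/18 · 17/18 · ··· · 9/18 ≈ 0.0445.
P(at least two equal) = 1 − 0.0445 = 0.9555.

0.9555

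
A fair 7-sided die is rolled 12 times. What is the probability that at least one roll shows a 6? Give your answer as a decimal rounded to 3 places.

P(no roll shows a 6) = (6/7)^12 ≈ 0.157.
P(at least one) = 1 − 0.157 = 0.843.

0.843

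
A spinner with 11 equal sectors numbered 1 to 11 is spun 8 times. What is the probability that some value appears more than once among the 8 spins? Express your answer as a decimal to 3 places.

0.969

P(all 8 different) = 11/11 · 10/11 · ··· · 4/11 ≈ 0.031.
P(at least two equal) = 1 − 0.031 = 0.969.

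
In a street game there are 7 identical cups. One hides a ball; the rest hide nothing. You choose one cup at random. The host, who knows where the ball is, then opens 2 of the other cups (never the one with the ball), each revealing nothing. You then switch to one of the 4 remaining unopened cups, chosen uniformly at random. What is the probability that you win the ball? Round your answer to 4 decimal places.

Your original cup holds the ball with probability 1/7, so the other 6 collectively hold it with probability 6/7.
The host can always find 2 empty cups to open, so the reveals don't change that 6/7; it is now spread over the 4 remaining unopened cups.
P(win by switching) = (6/7) · (1/4) = 3/14 ≈ 0.2143.

0.2143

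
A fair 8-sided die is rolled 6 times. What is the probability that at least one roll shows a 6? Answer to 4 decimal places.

P(no roll shows a 6) = (7/8)^6 ≈ 0.4488.
P(at least one) = 1 − 0.4488 = 0.5512.

0.5512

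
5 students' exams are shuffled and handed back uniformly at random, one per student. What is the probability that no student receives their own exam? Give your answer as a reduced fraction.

11/30

This is the derangement probability: permutations of 5 with no fixed point.
D(5) = 5! · (1 − 1/1! + 1/2! − ··· + (−1)^5/5!) = 44.
P = 44/120 = 11/30.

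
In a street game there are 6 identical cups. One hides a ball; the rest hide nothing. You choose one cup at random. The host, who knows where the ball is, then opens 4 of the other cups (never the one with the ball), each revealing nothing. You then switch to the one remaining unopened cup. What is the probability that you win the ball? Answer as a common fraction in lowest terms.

5/6

Your original cup holds the ball with probability 1/6, so the other 5 collectively hold it with probability 5/6.
The host can always find 4 empty cups to open, so the reveals don't change that 5/6; it is now spread over the 1 remaining unopened cup.
P(win by switching) = (5/6) · (1/1) = 5/6.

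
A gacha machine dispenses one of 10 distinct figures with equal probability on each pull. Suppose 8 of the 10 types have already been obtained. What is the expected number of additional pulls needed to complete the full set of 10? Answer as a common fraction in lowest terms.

Starting from 8 distinct types, each trial gives a new one with probability (10−i)/10 when i types are held, so the wait for the next new type is 10/(10−i).
E = 10/2 + 10/1 = 15.

15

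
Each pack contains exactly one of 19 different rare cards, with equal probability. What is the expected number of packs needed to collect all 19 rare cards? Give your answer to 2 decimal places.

67.41

After i distinct types are collected, each trial gives a new one with probability (19−i)/19, so the expected wait for the next new type is 19/(19−i).
E = 19/19 + 19/18 + 19/17 + 19/16 + 19/15 + 19/14 + 19/13 + 19/12 + 19/11 + 19/10 + 19/9 + 19/8 + 19/7 + 19/6 + 19/5 + 19/4 + 19/3 + 19/2 + 19/1 = 275295799/4084080 ≈ 67.41.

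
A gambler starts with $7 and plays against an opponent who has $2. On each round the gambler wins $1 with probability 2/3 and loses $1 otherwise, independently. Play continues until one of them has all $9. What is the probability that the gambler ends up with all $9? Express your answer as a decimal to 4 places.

0.9941

Let r = q/p = (1/3)/(2/3) = 1/2. The recurrence P(i) = p·P(i+1) + q·P(i−1) with P(0)=0, P(9)=1 gives P(i) = (1 − r^i)/(1 − r^9).
P(7) = (1 − (1/2)^7) / (1 − (1/2)^9) = 508/511 ≈ 0.9941.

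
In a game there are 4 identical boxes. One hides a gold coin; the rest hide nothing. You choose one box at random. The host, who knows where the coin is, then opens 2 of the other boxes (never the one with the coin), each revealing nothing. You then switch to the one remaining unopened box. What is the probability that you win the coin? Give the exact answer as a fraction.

Your original box holds the coin with probability 1/4, so the other 3 collectively hold it with probability 3/4.
The host can always find 2 empty boxes to open, so the reveals don't change that 3/4; it is now spread over the 1 remaining unopened box.
P(win by switching) = (3/4) · (1/1) = 3/4.

3/4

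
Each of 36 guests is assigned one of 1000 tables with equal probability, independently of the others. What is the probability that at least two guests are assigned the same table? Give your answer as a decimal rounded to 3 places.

It's easier to compute the probability that all 36 are distinct.
P(all distinct) = 1000/1000 · 999/1000 · ··· · 965/1000 ≈ 0.529.
So the probability of at least one match is 1 − 0.529 = 0.471.

0.471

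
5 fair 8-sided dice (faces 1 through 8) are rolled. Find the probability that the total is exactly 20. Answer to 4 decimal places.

There are 8^5 = 32768 equally likely outcomes.
The number of ordered 5-tuples from {1,…,8} summing to 20 is 2226.
P(sum = 20) = 2226/32768 = 1113/16384 ≈ 0.0679.

0.0679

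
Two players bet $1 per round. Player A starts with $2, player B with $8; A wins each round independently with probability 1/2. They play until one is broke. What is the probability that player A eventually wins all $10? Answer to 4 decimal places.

With a fair step, P(i) = ½P(i−1) + ½P(i+1) with P(0)=0, P(10)=1 has the linear solution P(i) = i/10.
P(2) = 2/10 = 1/5 ≈ 0.2000.

0.2000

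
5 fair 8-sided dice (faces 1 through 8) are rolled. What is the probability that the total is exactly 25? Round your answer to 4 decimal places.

There are 8^5 = 32768 equally likely outcomes.
The number of ordered 5-tuples from {1,…,8} summing to 25 is 2226.
P(sum = 25) = 2226/32768 = 1113/16384 ≈ 0.0679.

0.0679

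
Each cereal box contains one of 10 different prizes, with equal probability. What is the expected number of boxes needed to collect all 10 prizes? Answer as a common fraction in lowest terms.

After i distinct types are collected, each trial gives a new one with probability (10−i)/10, so the expected wait for the next new type is 10/(10−i).
E = 10/10 + 10/9 + 10/8 + 10/7 + 10/6 + 10/5 + 10/4 + 10/3 + 10/2 + 10/1 = 7381/252.

7381/252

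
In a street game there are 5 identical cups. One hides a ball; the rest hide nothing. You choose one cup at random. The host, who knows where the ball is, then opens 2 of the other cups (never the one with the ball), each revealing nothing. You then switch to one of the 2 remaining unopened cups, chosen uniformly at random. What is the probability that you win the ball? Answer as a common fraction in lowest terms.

2/5

Your original cup holds the ball with probability 1/5, so the other 4 collectively hold it with probability 4/5.
The host can always find 2 empty cups to open, so the reveals don't change that 4/5; it is now spread over the 2 remaining unopened cups.
P(win by switching) = (4/5) · (1/2) = 2/5.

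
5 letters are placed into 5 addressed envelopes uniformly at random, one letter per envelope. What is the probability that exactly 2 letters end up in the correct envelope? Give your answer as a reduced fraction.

Choose which 2 of the 5 are fixed: C(5,2) = 10 ways.
The remaining 3 must have no fixed point: D(3) = 2.
P = 10·2/120 = 1/6.

1/6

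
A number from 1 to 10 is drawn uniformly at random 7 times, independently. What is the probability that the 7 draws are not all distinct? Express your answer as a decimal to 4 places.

P(all 7 different) = 10/10 · 9/10 · ··· · 4/10 ≈ 0.0605.
P(at least two equal) = 1 − 0.0605 = 0.9395.

0.9395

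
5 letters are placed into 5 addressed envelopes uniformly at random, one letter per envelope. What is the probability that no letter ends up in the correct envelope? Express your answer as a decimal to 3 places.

This is the derangement probability: permutations of 5 with no fixed point.
D(5) = 5! · (1 − 1/1! + 1/2! − ··· + (−1)^5/5!) = 44.
P = 44/120 = 11/30 ≈ 0.367.

0.367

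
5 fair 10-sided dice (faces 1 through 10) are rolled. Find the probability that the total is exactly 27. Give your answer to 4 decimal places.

0.0600

There are 10^5 = 100000 equally likely outcomes.
The number of ordered 5-tuples from {1,…,10} summing to 27 is 6000.
P(sum = 27) = 6000/100000 = 3/50 ≈ 0.0600.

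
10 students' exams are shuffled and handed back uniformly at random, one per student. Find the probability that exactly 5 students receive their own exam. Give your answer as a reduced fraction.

11/3600

Choose which 5 of the 10 are fixed: C(10,5) = 252 ways.
The remaining 5 must have no fixed point: D(5) = 44.
P = 252·44/3628800 = 11/3600.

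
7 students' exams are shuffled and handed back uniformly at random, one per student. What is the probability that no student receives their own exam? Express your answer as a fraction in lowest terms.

103/280

This is the derangement probability: permutations of 7 with no fixed point.
D(7) = 7! · (1 − 1/1! + 1/2! − ··· + (−1)^7/7!) = 1854.
P = 1854/5040 = 103/280.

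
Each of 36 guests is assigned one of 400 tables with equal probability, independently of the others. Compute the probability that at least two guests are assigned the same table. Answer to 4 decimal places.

0.8028

It's easier to compute the probability that all 36 are distinct.
P(all distinct) = 400/400 · 399/400 · ··· · 365/400 ≈ 0.1972.
So the probability of at least one match is 1 − 0.1972 = 0.8028.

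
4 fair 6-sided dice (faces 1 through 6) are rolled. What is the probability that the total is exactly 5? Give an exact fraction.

There are 6^4 = 1296 equally likely outcomes.
The number of ordered 4-tuples from {1,…,6} summing to 5 is 4.
P(sum = 5) = 4/1296 = 1/324.

1/324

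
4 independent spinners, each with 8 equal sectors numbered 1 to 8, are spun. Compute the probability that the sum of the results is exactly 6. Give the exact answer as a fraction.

5/2048

There are 8^4 = 4096 equally likely outcomes.
The number of ordered 4-tuples from {1,…,8} summing to 6 is 10.
P(sum = 6) = 10/4096 = 5/2048.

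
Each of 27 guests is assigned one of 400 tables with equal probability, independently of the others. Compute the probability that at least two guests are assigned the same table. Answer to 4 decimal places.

It's easier to compute the probability that all 27 are distinct.
P(all distinct) = 400/400 · 399/400 · ··· · 374/400 ≈ 0.4076.
So the probability of at least one match is 1 − 0.4076 = 0.5924.

0.5924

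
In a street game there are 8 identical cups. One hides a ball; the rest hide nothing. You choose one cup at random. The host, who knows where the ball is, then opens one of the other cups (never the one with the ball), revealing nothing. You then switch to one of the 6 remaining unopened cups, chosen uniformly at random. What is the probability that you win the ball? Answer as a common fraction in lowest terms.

Your original cup holds the ball with probability 1/8, so the other 7 collectively hold it with probability 7/8.
The host can always find an empty cup to open, so this doesn't change that 7/8; it is now spread over the 6 remaining unopened cups.
P(win by switching) = (7/8) · (1/6) = 7/48.

7/48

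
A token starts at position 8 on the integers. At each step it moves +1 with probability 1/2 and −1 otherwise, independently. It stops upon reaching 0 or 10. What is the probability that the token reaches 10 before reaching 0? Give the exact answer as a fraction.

With a fair step, P(i) = ½P(i−1) + ½P(i+1) with P(0)=0, P(10)=1 has the linear solution P(i) = i/10.
P(8) = 8/10 = 4/5.

4/5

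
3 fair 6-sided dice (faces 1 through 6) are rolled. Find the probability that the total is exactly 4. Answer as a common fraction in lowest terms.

There are 6^3 = 216 equally likely outcomes.
The number of ordered 3-tuples from {1,…,6} summing to 4 is 3.
P(sum = 4) = 3/216 = 1/72.

1/72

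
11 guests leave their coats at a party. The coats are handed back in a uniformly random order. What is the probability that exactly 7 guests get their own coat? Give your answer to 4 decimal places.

Choose which 7 of the 11 are fixed: C(11,7) = 330 ways.
The remaining 4 must have no fixed point: D(4) = 9.
P = 330·9/39916800 = 1/13440 ≈ 0.0001.

0.0001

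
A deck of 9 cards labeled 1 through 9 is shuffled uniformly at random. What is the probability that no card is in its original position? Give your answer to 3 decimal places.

This is the derangement probability: permutations of 9 with no fixed point.
D(9) = 9! · (1 − 1/1! + 1/2! − ··· + (−1)^9/9!) = 133496.
P = 133496/362880 = 16687/45360 ≈ 0.368.

0.368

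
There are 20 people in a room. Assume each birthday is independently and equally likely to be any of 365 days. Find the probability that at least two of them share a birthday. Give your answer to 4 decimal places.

0.4114

It's easier to compute the probability that all 20 are distinct.
P(all distinct) = 365/365 · 364/365 · ··· · 346/365 ≈ 0.5886.
So the probability of at least one match is 1 − 0.5886 = 0.4114.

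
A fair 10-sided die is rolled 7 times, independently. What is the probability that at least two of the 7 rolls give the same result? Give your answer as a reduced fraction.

P(all 7 different) = 10/10 · 9/10 · ··· · 4/10 = 189/3125.
P(at least two equal) = 1 − 189/3125 = 2936/3125.

2936/3125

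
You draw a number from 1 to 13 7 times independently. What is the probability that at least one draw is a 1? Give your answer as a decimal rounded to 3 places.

P(no draw is a 1) = (12/13)^7 ≈ 0.571.
P(at least one) = 1 − 0.571 = 0.429.

0.429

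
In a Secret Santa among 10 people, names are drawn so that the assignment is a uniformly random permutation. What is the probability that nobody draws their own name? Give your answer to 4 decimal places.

This is the derangement probability: permutations of 10 with no fixed point.
D(10) = 10! · (1 − 1/1! + 1/2! − ··· + (−1)^10/10!) = 1334961.
P = 1334961/3628800 = 16481/44800 ≈ 0.3679.

0.3679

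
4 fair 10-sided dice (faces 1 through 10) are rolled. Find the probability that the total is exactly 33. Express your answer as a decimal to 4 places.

0.0120

There are 10^4 = 10000 equally likely outcomes.
The number of ordered 4-tuples from {1,…,10} summing to 33 is 120.
P(sum = 33) = 120/10000 = 3/250 ≈ 0.0120.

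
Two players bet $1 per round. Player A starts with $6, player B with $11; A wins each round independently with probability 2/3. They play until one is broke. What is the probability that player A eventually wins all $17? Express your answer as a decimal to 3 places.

0.984

Let r = q/p = (1/3)/(2/3) = 1/2. The recurrence P(i) = p·P(i+1) + q·P(i−1) with P(0)=0, P(17)=1 gives P(i) = (1 − r^i)/(1 − r^17).
P(6) = (1 − (1/2)^6) / (1 − (1/2)^17) = 129024/131071 ≈ 0.984.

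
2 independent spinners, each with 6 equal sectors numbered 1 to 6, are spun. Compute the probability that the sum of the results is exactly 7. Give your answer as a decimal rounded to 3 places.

0.167

There are 6^2 = 36 equally likely outcomes.
The number of ordered 2-tuples from {1,…,6} summing to 7 is 6.
P(sum = 7) = 6/36 = 1/6 ≈ 0.167.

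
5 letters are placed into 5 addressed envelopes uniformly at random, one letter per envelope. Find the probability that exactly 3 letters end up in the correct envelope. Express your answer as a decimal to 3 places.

0.083

Choose which 3 of the 5 are fixed: C(5,3) = 10 ways.
The remaining 2 must have no fixed point: D(2) = 1.
P = 10·1/120 = 1/12 ≈ 0.083.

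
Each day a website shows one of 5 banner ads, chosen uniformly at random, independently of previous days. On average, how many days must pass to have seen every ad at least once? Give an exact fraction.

137/12

After i distinct types are collected, each trial gives a new one with probability (5−i)/5, so the expected wait for the next new type is 5/(5−i).
E = 5/5 + 5/4 + 5/3 + 5/2 + 5/1 = 137/12.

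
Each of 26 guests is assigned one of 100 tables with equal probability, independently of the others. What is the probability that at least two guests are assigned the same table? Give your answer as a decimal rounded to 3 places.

0.972

It's easier to compute the probability that all 26 are distinct.
P(all distinct) = 100/100 · 99/100 · ··· · 75/100 ≈ 0.028.
So the probability of at least one match is 1 − 0.028 = 0.972.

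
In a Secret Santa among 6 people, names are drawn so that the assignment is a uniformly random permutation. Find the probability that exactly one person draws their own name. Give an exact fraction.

Choose which one is fixed: C(6,1) = 6 ways.
The remaining 5 must have no fixed point: D(5) = 44.
P = 6·44/720 = 11/30.

11/30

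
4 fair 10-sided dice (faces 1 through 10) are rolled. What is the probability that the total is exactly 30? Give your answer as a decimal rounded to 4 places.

There are 10^4 = 10000 equally likely outcomes.
The number of ordered 4-tuples from {1,…,10} summing to 30 is 282.
P(sum = 30) = 282/10000 = 141/5000 ≈ 0.0282.

0.0282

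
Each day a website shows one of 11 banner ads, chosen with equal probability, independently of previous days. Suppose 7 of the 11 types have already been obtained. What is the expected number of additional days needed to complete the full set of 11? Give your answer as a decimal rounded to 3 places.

Starting from 7 distinct types, each trial gives a new one with probability (11−i)/11 when i types are held, so the wait for the next new type is 11/(11−i).
E = 11/4 + 11/3 + 11/2 + 11/1 = 275/12 ≈ 22.917.

22.917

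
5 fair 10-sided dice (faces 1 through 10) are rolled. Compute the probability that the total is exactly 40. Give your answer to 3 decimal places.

0.010

There are 10^5 = 100000 equally likely outcomes.
The number of ordered 5-tuples from {1,…,10} summing to 40 is 996.
P(sum = 40) = 996/100000 = 249/25000 ≈ 0.010.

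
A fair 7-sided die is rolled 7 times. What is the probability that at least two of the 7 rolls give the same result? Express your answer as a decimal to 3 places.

0.994

P(all 7 different) = 7/7 · 6/7 · ··· · 1/7 ≈ 0.006.
P(at least two equal) = 1 − 0.006 = 0.994.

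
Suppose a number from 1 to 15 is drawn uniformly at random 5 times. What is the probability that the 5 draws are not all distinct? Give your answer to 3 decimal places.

0.525

P(all 5 different) = 15/15 · 14/15 · ··· · 11/15 ≈ 0.475.
P(at least two equal) = 1 − 0.475 = 0.525.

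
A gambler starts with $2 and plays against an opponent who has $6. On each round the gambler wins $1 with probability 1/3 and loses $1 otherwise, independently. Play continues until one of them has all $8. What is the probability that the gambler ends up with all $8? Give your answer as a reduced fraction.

1/85

Let r = q/p = (2/3)/(1/3) = 2. The recurrence P(i) = p·P(i+1) + q·P(i−1) with P(0)=0, P(8)=1 gives P(i) = (1 − r^i)/(1 − r^8).
P(2) = (1 − (2)^2) / (1 − (2)^8) = 1/85.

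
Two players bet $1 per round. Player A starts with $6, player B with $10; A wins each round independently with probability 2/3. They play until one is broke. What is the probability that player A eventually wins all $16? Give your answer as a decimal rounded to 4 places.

0.9844

Let r = q/p = (1/3)/(2/3) = 1/2. The recurrence P(i) = p·P(i+1) + q·P(i−1) with P(0)=0, P(16)=1 gives P(i) = (1 − r^i)/(1 − r^16).
P(6) = (1 − (1/2)^6) / (1 − (1/2)^16) = 21504/21845 ≈ 0.9844.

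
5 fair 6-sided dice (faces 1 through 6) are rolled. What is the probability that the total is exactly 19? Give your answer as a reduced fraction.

There are 6^5 = 7776 equally likely outcomes.
The number of ordered 5-tuples from {1,…,6} summing to 19 is 735.
P(sum = 19) = 735/7776 = 245/2592.

245/2592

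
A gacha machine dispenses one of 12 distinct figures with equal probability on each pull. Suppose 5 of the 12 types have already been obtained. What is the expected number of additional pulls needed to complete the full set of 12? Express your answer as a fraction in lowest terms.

Starting from 5 distinct types, each trial gives a new one with probability (12−i)/12 when i types are held, so the wait for the next new type is 12/(12−i).
E = 12/7 + 12/6 + 12/5 + 12/4 + 12/3 + 12/2 + 12/1 = 1089/35.

1089/35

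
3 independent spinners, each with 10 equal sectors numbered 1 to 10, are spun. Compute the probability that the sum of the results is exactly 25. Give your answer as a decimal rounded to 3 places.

There are 10^3 = 1000 equally likely outcomes.
The number of ordered 3-tuples from {1,…,10} summing to 25 is 21.
P(sum = 25) = 21/1000 ≈ 0.021.

0.021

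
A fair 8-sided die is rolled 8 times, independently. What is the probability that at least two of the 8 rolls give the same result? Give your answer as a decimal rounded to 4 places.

0.9976

P(all 8 different) = 8/8 · 7/8 · ··· · 1/8 ≈ 0.0024.
P(at least two equal) = 1 − 0.0024 = 0.9976.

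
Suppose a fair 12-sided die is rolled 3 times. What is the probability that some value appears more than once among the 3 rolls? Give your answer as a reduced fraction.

17/72

P(all 3 different) = 12/12 · 11/12 · ··· · 10/12 = 55/72.
P(at least two equal) = 1 − 55/72 = 17/72.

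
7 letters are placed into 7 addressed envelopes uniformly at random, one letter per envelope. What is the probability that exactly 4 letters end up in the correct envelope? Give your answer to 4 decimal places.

Choose which 4 of the 7 are fixed: C(7,4) = 35 ways.
The remaining 3 must have no fixed point: D(3) = 2.
P = 35·2/5040 = 1/72 ≈ 0.0139.

0.0139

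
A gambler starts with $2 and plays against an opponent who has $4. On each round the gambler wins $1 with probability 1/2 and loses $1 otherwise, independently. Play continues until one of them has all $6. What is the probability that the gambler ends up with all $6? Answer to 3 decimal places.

With a fair step, P(i) = ½P(i−1) + ½P(i+1) with P(0)=0, P(6)=1 has the linear solution P(i) = i/6.
P(2) = 2/6 = 1/3 ≈ 0.333.

0.333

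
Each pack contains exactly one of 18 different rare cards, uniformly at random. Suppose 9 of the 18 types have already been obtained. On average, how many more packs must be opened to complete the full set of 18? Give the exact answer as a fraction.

7129/140

Starting from 9 distinct types, each trial gives a new one with probability (18−i)/18 when i types are held, so the wait for the next new type is 18/(18−i).
E = 18/9 + 18/8 + 18/7 + 18/6 + 18/5 + 18/4 + 18/3 + 18/2 + 18/1 = 7129/140.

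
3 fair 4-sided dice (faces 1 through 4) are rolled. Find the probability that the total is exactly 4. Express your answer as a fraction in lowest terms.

3/64

There are 4^3 = 64 equally likely outcomes.
The number of ordered 3-tuples from {1,…,4} summing to 4 is 3.
P(sum = 4) = 3/64.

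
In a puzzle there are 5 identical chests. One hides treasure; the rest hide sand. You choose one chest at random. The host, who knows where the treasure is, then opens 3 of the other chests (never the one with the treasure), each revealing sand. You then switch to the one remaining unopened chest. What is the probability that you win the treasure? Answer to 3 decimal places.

0.800

Your original chest holds the treasure with probability 1/5, so the other 4 collectively hold it with probability 4/5.
The host can always find 3 empty chests to open, so the reveals don't change that 4/5; it is now spread over the 1 remaining unopened chest.
P(win by switching) = (4/5) · (1/1) = 4/5 ≈ 0.800.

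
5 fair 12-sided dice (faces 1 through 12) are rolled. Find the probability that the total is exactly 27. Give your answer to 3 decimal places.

There are 12^5 = 248832 equally likely outcomes.
The number of ordered 5-tuples from {1,…,12} summing to 27 is 9945.
P(sum = 27) = 9945/248832 = 1105/27648 ≈ 0.040.

0.040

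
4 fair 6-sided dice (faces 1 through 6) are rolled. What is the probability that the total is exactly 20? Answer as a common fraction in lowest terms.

There are 6^4 = 1296 equally likely outcomes.
The number of ordered 4-tuples from {1,…,6} summing to 20 is 35.
P(sum = 20) = 35/1296.

35/1296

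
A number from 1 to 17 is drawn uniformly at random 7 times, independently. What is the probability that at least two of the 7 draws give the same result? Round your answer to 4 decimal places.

0.7611

P(all 7 different) = 17/17 · 16/17 · ··· · 11/17 ≈ 0.2389.
P(at least two equal) = 1 − 0.2389 = 0.7611.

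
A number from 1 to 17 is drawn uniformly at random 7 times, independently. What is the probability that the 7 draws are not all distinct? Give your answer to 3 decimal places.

P(all 7 different) = 17/17 · 16/17 · ··· · 11/17 ≈ 0.239.
P(at least two equal) = 1 − 0.239 = 0.761.

0.761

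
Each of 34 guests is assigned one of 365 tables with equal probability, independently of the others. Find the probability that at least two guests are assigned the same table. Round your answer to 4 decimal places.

0.7953

It's easier to compute the probability that all 34 are distinct.
P(all distinct) = 365/365 · 364/365 · ··· · 332/365 ≈ 0.2047.
So the probability of at least one match is 1 − 0.2047 = 0.7953.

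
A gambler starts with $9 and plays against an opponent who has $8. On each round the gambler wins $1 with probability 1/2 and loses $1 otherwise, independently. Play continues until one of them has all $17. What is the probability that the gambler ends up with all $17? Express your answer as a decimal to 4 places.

With a fair step, P(i) = ½P(i−1) + ½P(i+1) with P(0)=0, P(17)=1 has the linear solution P(i) = i/17.
P(9) = 9/17 ≈ 0.5294.

0.5294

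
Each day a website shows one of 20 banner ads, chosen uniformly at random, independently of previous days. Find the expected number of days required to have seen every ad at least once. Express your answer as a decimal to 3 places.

71.955

After i distinct types are collected, each trial gives a new one with probability (20−i)/20, so the expected wait for the next new type is 20/(20−i).
E = 20/20 + 20/19 + 20/18 + 20/17 + 20/16 + 20/15 + 20/14 + 20/13 + 20/12 + 20/11 + 20/10 + 20/9 + 20/8 + 20/7 + 20/6 + 20/5 + 20/4 + 20/3 + 20/2 + 20/1 = 279175675/3879876 ≈ 71.955.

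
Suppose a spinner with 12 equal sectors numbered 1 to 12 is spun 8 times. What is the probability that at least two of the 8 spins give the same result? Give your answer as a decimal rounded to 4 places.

0.9536

P(all 8 different) = 12/12 · 11/12 · ··· · 5/12 ≈ 0.0464.
P(at least two equal) = 1 − 0.0464 = 0.9536.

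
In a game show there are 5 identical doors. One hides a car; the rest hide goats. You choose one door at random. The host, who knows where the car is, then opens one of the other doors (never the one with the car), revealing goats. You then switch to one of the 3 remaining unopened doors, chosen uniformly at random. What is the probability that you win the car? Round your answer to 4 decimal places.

0.2667

Your original door holds the car with probability 1/5, so the other 4 collectively hold it with probability 4/5.
The host can always find an empty door to open, so this doesn't change that 4/5; it is now spread over the 3 remaining unopened doors.
P(win by switching) = (4/5) · (1/3) = 4/15 ≈ 0.2667.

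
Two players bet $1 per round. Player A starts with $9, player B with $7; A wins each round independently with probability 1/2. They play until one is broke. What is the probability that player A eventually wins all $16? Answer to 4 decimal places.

With a fair step, P(i) = ½P(i−1) + ½P(i+1) with P(0)=0, P(16)=1 has the linear solution P(i) = i/16.
P(9) = 9/16 ≈ 0.5625.

0.5625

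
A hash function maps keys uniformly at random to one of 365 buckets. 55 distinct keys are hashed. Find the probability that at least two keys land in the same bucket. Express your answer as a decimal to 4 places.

It's easier to compute the probability that all 55 are distinct.
P(all distinct) = 365/365 · 364/365 · ··· · 311/365 ≈ 0.0137.
So the probability of at least one match is 1 − 0.0137 = 0.9863.

0.9863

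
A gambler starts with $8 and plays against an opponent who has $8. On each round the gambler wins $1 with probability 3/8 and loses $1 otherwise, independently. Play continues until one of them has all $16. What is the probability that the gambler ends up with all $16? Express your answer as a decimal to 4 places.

Let r = q/p = (5/8)/(3/8) = 5/3. The recurrence P(i) = p·P(i+1) + q·P(i−1) with P(0)=0, P(16)=1 gives P(i) = (1 − r^i)/(1 − r^16).
P(8) = (1 − (5/3)^8) / (1 − (5/3)^16) = 6561/397186 ≈ 0.0165.

0.0165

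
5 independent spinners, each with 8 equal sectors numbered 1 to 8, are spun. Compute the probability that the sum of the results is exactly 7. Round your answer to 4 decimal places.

There are 8^5 = 32768 equally likely outcomes.
The number of ordered 5-tuples from {1,…,8} summing to 7 is 15.
P(sum = 7) = 15/32768 ≈ 0.0005.

0.0005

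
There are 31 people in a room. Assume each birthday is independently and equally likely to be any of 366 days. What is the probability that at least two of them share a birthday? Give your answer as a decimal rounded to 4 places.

It's easier to compute the probability that all 31 are distinct.
P(all distinct) = 366/366 · 365/366 · ··· · 336/366 ≈ 0.2705.
So the probability of at least one match is 1 − 0.2705 = 0.7295.

0.7295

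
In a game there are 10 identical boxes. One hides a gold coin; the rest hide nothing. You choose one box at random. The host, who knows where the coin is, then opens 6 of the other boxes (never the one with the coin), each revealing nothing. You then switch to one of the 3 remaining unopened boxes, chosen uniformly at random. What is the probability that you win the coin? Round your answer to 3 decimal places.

0.300

Your original box holds the coin with probability 1/10, so the other 9 collectively hold it with probability 9/10.
The host can always find 6 empty boxes to open, so the reveals don't change that 9/10; it is now spread over the 3 remaining unopened boxes.
P(win by switching) = (9/10) · (1/3) = 3/10 ≈ 0.300.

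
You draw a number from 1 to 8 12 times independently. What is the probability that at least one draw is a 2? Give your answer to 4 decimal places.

0.7986

P(no draw is a 2) = (7/8)^12 ≈ 0.2014.
P(at least one) = 1 − 0.2014 = 0.7986.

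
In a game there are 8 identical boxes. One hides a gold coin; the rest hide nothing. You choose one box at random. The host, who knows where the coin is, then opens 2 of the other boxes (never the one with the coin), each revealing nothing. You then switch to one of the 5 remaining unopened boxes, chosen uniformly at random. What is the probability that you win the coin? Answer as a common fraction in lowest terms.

Your original box holds the coin with probability 1/8, so the other 7 collectively hold it with probability 7/8.
The host can always find 2 empty boxes to open, so the reveals don't change that 7/8; it is now spread over the 5 remaining unopened boxes.
P(win by switching) = (7/8) · (1/5) = 7/40.

7/40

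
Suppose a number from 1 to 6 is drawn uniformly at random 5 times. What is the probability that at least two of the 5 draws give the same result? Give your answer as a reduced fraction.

P(all 5 different) = 6/6 · 5/6 · ··· · 2/6 = 5/54.
P(at least two equal) = 1 − 5/54 = 49/54.

49/54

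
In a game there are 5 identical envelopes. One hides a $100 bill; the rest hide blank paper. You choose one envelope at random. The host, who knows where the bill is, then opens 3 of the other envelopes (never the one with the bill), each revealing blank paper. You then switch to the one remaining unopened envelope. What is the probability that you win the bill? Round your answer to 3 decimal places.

Your original envelope holds the bill with probability 1/5, so the other 4 collectively hold it with probability 4/5.
The host can always find 3 empty envelopes to open, so the reveals don't change that 4/5; it is now spread over the 1 remaining unopened envelope.
P(win by switching) = (4/5) · (1/1) = 4/5 ≈ 0.800.

0.800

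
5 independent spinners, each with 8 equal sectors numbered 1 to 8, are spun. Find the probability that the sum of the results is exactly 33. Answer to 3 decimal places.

0.010

There are 8^5 = 32768 equally likely outcomes.
The number of ordered 5-tuples from {1,…,8} summing to 33 is 330.
P(sum = 33) = 330/32768 = 165/16384 ≈ 0.010.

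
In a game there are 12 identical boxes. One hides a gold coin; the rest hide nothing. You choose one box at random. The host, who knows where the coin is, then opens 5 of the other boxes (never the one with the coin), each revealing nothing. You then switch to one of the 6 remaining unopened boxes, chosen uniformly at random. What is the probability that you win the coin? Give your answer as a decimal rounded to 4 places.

0.1528

Your original box holds the coin with probability 1/12, so the other 11 collectively hold it with probability 11/12.
The host can always find 5 empty boxes to open, so the reveals don't change that 11/12; it is now spread over the 6 remaining unopened boxes.
P(win by switching) = (11/12) · (1/6) = 11/72 ≈ 0.1528.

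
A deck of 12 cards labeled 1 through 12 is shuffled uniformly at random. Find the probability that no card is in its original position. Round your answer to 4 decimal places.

0.3679

This is the derangement probability: permutations of 12 with no fixed point.
D(12) = 12! · (1 − 1/1! + 1/2! − ··· + (−1)^12/12!) = 176214841.
P = 176214841/479001600 = 16019531/43545600 ≈ 0.3679.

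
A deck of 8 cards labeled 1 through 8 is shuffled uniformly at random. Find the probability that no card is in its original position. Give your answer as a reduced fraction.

This is the derangement probability: permutations of 8 with no fixed point.
D(8) = 8! · (1 − 1/1! + 1/2! − ··· + (−1)^8/8!) = 14833.
P = 14833/40320 = 2119/5760.

2119/5760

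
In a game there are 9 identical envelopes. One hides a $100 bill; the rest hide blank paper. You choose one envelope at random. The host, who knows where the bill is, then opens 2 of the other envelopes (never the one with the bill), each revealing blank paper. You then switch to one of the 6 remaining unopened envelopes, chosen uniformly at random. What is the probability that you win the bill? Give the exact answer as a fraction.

4/27

Your original envelope holds the bill with probability 1/9, so the other 8 collectively hold it with probability 8/9.
The host can always find 2 empty envelopes to open, so the reveals don't change that 8/9; it is now spread over the 6 remaining unopened envelopes.
P(win by switching) = (8/9) · (1/6) = 4/27.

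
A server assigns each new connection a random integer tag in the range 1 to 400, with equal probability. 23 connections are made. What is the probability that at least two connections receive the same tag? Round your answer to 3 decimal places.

0.475

It's easier to compute the probability that all 23 are distinct.
P(all distinct) = 400/400 · 399/400 · ··· · 378/400 ≈ 0.525.
So the probability of at least one match is 1 − 0.525 = 0.475.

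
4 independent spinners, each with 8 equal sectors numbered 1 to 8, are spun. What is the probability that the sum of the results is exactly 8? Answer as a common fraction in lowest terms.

35/4096

There are 8^4 = 4096 equally likely outcomes.
The number of ordered 4-tuples from {1,…,8} summing to 8 is 35.
P(sum = 8) = 35/4096.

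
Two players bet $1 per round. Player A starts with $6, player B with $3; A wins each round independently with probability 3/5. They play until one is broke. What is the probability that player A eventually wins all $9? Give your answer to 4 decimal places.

Let r = q/p = (2/5)/(3/5) = 2/3. The recurrence P(i) = p·P(i+1) + q·P(i−1) with P(0)=0, P(9)=1 gives P(i) = (1 − r^i)/(1 − r^9).
P(6) = (1 − (2/3)^6) / (1 − (2/3)^9) = 945/1009 ≈ 0.9366.

0.9366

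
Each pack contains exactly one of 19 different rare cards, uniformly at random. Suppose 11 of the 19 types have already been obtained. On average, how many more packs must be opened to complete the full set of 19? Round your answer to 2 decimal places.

51.64

Starting from 11 distinct types, each trial gives a new one with probability (19−i)/19 when i types are held, so the wait for the next new type is 19/(19−i).
E = 19/8 + 19/7 + 19/6 + 19/5 + 19/4 + 19/3 + 19/2 + 19/1 = 14459/280 ≈ 51.64.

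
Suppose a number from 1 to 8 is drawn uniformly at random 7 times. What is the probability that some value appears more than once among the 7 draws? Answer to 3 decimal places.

P(all 7 different) = 8/8 · 7/8 · ··· · 2/8 ≈ 0.019.
P(at least two equal) = 1 − 0.019 = 0.981.

0.981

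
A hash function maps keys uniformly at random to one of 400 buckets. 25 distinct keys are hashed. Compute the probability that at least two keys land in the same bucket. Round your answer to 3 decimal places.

0.535

It's easier to compute the probability that all 25 are distinct.
P(all distinct) = 400/400 · 399/400 · ··· · 376/400 ≈ 0.465.
So the probability of at least one match is 1 − 0.465 = 0.535.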